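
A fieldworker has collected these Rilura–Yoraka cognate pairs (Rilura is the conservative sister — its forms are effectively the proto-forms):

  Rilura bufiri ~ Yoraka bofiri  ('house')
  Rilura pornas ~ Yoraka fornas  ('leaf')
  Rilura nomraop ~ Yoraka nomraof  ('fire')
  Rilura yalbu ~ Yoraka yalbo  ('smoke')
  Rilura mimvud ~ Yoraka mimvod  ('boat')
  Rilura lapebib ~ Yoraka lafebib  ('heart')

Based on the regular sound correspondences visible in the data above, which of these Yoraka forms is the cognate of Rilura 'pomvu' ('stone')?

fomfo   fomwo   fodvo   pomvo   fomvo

fomvo

pornas ~ fornas — Rilura p corresponds to Yoraka f word-initially before a back vowel.
yalbu ~ yalbo — Rilura u corresponds to Yoraka o word-finally.
Applying these to Rilura 'pomvu':
  pomvu → fomvu   (p→f word-initially before a back vowel)
  fomvu → fomvo   (u→o word-finally)
So the Yoraka cognate is 'fomvo'.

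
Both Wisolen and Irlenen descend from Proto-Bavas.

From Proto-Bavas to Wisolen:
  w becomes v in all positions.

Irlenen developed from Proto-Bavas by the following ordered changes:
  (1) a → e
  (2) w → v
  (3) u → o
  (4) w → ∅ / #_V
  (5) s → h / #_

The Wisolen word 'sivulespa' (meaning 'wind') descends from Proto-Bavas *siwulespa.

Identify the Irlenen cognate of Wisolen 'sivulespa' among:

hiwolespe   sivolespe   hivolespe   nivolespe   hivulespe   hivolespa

hivolespe

Irlenen: *siwulespa > siwulespe > sivulespe > sivolespe > hivolespe  (by vowel merger, unconditioned shift, vowel merger, debuccalisation)
Only 'hivolespe' matches the regular Irlenen development of *siwulespa.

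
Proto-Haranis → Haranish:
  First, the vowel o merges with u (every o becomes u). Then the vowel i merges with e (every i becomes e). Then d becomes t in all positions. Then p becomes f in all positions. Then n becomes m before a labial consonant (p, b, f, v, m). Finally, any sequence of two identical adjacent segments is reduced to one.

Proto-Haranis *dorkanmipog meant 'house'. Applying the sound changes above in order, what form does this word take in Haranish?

turkamefug

Haranish: start from *dorkanmipog.
  rule 1 (vowel merger): dorkanmipog → durkanmipug
  rule 2 (vowel merger): durkanmipug → durkanmepug
  rule 3 (unconditioned shift): durkanmepug → turkanmepug
  rule 4 (unconditioned shift): turkanmepug → turkanmefug
  rule 5 (nasal place assimilation): turkanmefug → turkammefug
  rule 6 (degemination): turkammefug → turkamefug
  ⇒ Haranish turkamefug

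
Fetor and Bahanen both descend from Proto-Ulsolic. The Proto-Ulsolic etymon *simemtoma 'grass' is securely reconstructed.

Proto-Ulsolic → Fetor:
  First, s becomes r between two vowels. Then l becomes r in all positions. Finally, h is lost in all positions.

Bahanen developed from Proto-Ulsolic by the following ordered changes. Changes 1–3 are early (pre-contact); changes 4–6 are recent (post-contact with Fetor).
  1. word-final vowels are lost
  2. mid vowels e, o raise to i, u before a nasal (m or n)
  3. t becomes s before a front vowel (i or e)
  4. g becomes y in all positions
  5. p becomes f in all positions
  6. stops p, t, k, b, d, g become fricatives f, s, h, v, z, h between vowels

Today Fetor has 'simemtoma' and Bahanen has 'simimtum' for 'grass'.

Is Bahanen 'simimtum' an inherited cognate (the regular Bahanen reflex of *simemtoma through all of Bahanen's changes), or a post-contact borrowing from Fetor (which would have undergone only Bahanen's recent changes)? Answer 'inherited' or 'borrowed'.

inherited

If inherited, *simemtoma would pass through all of Bahanen's changes:
Bahanen: start from *simemtoma.
  rule 1 (apocope): simemtoma → simemtom
  rule 2 (pre-nasal raising): simemtom → simimtum
  rule 3: no change — simimtum
  rule 4: no change — simimtum
  rule 5: no change — simimtum
  rule 6: no change — simimtum
  ⇒ Bahanen simimtum
If borrowed from Fetor 'simemtoma' after the early changes, it would undergo only the recent ones:
  rule 4 (unconditioned shift): no change (simemtoma)
  rule 5 (unconditioned shift): no change (simemtoma)
  rule 6 (intervocalic lenition): no change (simemtoma)
  ⇒ as a loan: simemtoma
Bahanen 'simimtum' matches the inherited outcome exactly, so it is an inherited cognate, not a loan.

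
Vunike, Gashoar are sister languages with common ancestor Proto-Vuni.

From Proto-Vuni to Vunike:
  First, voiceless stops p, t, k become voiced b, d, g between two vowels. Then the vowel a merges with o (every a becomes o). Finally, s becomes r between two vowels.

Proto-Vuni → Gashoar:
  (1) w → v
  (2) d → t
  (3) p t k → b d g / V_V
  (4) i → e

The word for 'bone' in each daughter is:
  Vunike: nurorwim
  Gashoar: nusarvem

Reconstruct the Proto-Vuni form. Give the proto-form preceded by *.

Position 6: Vunike has w, Gashoar has v. Vunike preserves w here (none of its changes turn any other segment into w), so the proto-segment is *w.
Position 4: Vunike has o, Gashoar has a. Gashoar preserves a here (none of its changes turn any other segment into a), so the proto-segment is *a.
Position 3: Vunike has r, Gashoar has s. Gashoar preserves s here (none of its changes turn any other segment into s), so the proto-segment is *s.
This points to *nusarwim. Verify forward in each daughter:
Vunike: start from *nusarwim.
  rule 1: no change — nusarwim
  rule 2 (vowel merger): nusarwim → nusorwim
  rule 3 (rhotacism): nusorwim → nurorwim
  ⇒ Vunike nurorwim
Gashoar: *nusarwim > nusarvim > nusarvem  (by unconditioned shift, vowel merger)
*nusarwim is the unique common source.

*nusarwim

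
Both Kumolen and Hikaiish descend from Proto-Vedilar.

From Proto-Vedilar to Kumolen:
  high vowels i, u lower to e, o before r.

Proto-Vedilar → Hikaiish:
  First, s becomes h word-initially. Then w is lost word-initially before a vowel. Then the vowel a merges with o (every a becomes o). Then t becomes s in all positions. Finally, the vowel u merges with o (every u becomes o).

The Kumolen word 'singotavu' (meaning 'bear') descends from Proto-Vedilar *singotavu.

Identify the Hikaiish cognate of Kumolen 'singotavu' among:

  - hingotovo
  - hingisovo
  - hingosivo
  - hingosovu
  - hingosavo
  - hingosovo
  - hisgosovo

Hikaiish: *singotavu > hingotavu > hingotovu > hingosovu > hingosovo  (by debuccalisation, vowel merger, unconditioned shift, vowel merger)
Only 'hingosovo' matches the regular Hikaiish development of *singotavu.

hingosovo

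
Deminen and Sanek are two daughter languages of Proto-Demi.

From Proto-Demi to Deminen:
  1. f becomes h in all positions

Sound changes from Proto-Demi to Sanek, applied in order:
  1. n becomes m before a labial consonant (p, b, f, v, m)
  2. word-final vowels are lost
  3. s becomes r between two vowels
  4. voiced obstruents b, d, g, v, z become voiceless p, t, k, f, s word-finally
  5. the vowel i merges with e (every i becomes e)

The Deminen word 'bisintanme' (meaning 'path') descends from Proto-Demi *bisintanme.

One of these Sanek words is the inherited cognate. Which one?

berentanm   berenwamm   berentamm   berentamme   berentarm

Sanek: start from *bisintanme.
  rule 1 (nasal place assimilation): bisintanme → bisintamme
  rule 2 (apocope): bisintamme → bisintamm
  rule 3 (rhotacism): bisintamm → birintamm
  rule 4: no change — birintamm
  rule 5 (vowel merger): birintamm → berentamm
  ⇒ Sanek berentamm
The other candidates each miss or misapply at least one Sanek change.

berentamm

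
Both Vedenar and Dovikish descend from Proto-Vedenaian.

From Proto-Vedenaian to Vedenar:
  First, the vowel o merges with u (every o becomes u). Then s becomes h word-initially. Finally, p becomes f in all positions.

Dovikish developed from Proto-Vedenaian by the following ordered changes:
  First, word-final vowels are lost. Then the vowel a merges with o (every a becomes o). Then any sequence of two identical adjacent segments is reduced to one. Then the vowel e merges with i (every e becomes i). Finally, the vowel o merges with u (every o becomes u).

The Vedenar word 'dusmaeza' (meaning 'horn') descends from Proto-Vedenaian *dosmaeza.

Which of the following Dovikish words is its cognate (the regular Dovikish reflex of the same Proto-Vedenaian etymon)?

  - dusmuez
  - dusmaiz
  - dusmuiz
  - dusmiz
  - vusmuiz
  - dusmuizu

dusmuiz

Dovikish: *dosmaeza
  dosmaeza → dosmaez   [apocope]
  dosmaez → dosmoez   [vowel merger]
  dosmoez (rule 3 does not apply)
  dosmoez → dosmoiz   [vowel merger]
  dosmoiz → dusmuiz   [vowel merger]
  giving Dovikish dusmuiz.
The other candidates each miss or misapply at least one Dovikish change.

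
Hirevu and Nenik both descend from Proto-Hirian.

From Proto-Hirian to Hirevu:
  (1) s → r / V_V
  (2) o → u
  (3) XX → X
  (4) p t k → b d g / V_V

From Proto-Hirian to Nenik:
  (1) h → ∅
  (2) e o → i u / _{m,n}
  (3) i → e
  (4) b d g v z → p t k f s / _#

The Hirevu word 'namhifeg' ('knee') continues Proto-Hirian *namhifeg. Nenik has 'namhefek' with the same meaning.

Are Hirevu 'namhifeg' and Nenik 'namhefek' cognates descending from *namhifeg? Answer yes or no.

Derive the expected Nenik reflex of *namhifeg:
Nenik: *namhifeg > namifeg > namefeg > namefek  (by h-loss, vowel merger, final devoicing)
The regular Nenik reflex would be 'namefek', but the attested form is 'namhefek'. The correspondence is irregular, so they are not cognates (the Nenik form has a different source).

no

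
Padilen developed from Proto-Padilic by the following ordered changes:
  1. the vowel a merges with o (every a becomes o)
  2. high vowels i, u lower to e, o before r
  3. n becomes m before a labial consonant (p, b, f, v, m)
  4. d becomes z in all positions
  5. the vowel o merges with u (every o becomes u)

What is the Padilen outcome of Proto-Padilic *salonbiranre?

sulumberunre

Padilen: *salonbiranre > solonbironre > solonberonre > solomberonre > sulumberunre  (by vowel merger, pre-rhotic lowering, nasal place assimilation, vowel merger)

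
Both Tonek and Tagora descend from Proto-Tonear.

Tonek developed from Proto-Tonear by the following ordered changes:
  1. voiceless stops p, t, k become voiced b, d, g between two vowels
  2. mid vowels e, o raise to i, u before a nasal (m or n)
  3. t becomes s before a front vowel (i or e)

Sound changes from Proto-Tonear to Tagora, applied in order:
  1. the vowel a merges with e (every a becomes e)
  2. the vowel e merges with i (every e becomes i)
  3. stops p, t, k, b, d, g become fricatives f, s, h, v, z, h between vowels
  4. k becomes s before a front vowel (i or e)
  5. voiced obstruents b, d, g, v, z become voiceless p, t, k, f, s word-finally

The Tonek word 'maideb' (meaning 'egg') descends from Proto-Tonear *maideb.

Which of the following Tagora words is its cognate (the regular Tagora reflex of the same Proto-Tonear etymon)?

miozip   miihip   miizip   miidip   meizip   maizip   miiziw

miizip

Tagora: *maideb > meideb > miidib > miizib > miizip  (by vowel merger, vowel merger, intervocalic lenition, final devoicing)
Only 'miizip' matches the regular Tagora development of *maideb.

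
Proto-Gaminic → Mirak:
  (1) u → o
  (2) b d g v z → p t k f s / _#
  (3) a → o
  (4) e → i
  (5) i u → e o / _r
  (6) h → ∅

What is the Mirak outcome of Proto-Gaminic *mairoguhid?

moerogoit

Mirak: start from *mairoguhid.
  rule 1 (vowel merger): mairoguhid → mairogohid
  rule 2 (final devoicing): mairogohid → mairogohit
  rule 3 (vowel merger): mairogohit → moirogohit
  rule 4: no change — moirogohit
  rule 5 (pre-rhotic lowering): moirogohit → moerogohit
  rule 6 (h-loss): moerogohit → moerogoit
  ⇒ Mirak moerogoit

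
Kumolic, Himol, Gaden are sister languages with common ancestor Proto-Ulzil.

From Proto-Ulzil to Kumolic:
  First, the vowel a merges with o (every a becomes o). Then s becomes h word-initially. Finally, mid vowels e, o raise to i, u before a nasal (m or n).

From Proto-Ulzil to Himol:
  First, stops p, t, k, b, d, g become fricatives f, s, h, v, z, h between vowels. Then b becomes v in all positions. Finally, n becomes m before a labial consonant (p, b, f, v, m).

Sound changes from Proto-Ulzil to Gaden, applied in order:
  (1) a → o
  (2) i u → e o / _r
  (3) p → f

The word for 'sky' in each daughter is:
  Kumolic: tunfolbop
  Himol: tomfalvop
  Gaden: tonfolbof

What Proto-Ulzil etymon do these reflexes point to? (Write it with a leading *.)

Position 7: Kumolic has b, Himol has v, Gaden has b. Kumolic preserves b here (none of its changes turn any other segment into b), so the proto-segment is *b.
Position 2: Kumolic has u, Himol has o, Gaden has o. Himol preserves o here (none of its changes turn any other segment into o), so the proto-segment is *o.
This points to *tonfalbop. Verify forward in each daughter:
Kumolic: *tonfalbop
  tonfalbop → tonfolbop   [vowel merger]
  tonfolbop (rule 2 does not apply)
  tonfolbop → tunfolbop   [pre-nasal raising]
  giving Kumolic tunfolbop.
Himol: *tonfalbop
  tonfalbop (rule 1 does not apply)
  tonfalbop → tonfalvop   [unconditioned shift]
  tonfalvop → tomfalvop   [nasal place assimilation]
  giving Himol tomfalvop.
Gaden: start from *tonfalbop.
  rule 1 (vowel merger): tonfalbop → tonfolbop
  rule 2: no change — tonfolbop
  rule 3 (unconditioned shift): tonfolbop → tonfolbof
  ⇒ Gaden tonfolbof
Only *tonfalbop yields all of Kumolic tunfolbop, Himol tomfalvop, Gaden tonfolbof.

*tonfalbop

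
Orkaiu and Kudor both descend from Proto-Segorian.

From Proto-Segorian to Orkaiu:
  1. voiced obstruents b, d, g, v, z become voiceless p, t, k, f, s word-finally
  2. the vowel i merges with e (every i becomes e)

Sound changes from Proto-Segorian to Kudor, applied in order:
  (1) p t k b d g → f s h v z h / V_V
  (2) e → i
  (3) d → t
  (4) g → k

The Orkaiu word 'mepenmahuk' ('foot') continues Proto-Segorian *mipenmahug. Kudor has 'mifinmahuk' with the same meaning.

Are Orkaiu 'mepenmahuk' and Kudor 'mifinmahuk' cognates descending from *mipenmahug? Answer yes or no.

Derive the expected Kudor reflex of *mipenmahug:
Kudor: start from *mipenmahug.
  rule 1 (intervocalic lenition): mipenmahug → mifenmahug
  rule 2 (vowel merger): mifenmahug → mifinmahug
  rule 3: no change — mifinmahug
  rule 4 (unconditioned shift): mifinmahug → mifinmahuk
  ⇒ Kudor mifinmahuk
Kudor 'mifinmahuk' matches the regular reflex exactly, so the pair is cognate.

yes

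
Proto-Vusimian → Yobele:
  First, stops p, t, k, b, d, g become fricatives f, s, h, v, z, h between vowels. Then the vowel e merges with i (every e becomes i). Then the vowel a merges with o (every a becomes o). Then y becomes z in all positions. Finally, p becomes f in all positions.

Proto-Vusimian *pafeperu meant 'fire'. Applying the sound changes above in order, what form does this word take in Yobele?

Yobele: start from *pafeperu.
  rule 1 (intervocalic lenition): pafeperu → pafeferu
  rule 2 (vowel merger): pafeferu → pafifiru
  rule 3 (vowel merger): pafifiru → pofifiru
  rule 4: no change — pofifiru
  rule 5 (unconditioned shift): pofifiru → fofifiru
  ⇒ Yobele fofifiru

fofifiru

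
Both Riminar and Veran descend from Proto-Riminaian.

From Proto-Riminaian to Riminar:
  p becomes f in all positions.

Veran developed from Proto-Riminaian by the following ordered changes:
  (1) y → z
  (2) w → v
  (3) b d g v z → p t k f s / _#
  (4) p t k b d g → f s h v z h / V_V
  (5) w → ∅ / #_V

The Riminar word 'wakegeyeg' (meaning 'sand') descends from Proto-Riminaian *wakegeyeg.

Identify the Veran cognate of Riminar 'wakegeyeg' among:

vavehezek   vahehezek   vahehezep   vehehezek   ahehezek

Veran: *wakegeyeg > wakegezeg > vakegezeg > vakegezek > vahehezek  (by unconditioned shift, unconditioned shift, final devoicing, intervocalic lenition)
Among the options, 'vahehezek' alone shows every Veran change applied in order.

vahehezek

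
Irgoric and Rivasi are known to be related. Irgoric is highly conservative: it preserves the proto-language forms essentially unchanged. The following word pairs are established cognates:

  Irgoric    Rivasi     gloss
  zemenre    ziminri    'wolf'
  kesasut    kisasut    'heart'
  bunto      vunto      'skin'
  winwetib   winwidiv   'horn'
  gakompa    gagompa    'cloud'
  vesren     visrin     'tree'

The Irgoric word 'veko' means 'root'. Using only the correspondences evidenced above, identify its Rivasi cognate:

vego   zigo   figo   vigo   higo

vigo

kesasut ~ kisasut, winwetib ~ winwidiv — Irgoric e corresponds to Rivasi i after a consonant, before a consonant other than r, m, n, p, b, f, v.
gakompa ~ gagompa — Irgoric k corresponds to Rivasi g between vowels (before a back vowel).
Applying these to Irgoric 'veko':
  veko → viko   (e→i after a consonant, before a consonant other than r, m, n, p, b, f, v)
  viko → vigo   (k→g between vowels (before a back vowel))
So the Rivasi cognate is 'vigo'.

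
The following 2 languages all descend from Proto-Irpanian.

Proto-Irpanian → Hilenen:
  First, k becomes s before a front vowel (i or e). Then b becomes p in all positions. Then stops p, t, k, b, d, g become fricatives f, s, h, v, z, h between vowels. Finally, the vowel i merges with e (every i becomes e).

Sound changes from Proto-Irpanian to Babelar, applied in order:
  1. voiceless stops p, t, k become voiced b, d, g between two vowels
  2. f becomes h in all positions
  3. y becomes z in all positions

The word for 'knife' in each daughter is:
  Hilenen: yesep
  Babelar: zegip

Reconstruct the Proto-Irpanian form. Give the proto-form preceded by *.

*yekip

Position 3: Hilenen has s, Babelar has g. Taking the neighbouring segments as reconstructed: Hilenen s could go back to *t or *k or *s; Babelar g could go back to *k or *g — the one source consistent with every daughter is *k.
Position 1: Hilenen has y, Babelar has z. Hilenen preserves y here (none of its changes turn any other segment into y), so the proto-segment is *y.
Position 4: Hilenen has e, Babelar has i. Babelar preserves i here (none of its changes turn any other segment into i), so the proto-segment is *i.
This points to *yekip. Verify forward in each daughter:
Hilenen: *yekip > yesip > yesep  (by palatalisation, vowel merger)
Babelar: *yekip
  yekip → yegip   [intervocalic voicing]
  yegip (rule 2 does not apply)
  yegip → zegip   [unconditioned shift]
  giving Babelar zegip.
No other proto-form is consistent with every reflex, so the reconstruction is *yekip.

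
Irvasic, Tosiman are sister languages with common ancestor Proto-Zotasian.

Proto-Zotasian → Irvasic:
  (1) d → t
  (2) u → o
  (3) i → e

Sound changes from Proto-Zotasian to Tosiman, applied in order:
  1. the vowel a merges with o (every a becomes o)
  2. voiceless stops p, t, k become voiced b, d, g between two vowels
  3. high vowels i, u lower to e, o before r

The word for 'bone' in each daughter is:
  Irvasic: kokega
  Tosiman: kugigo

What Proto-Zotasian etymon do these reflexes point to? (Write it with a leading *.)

Position 2: Irvasic has o, Tosiman has u. Tosiman preserves u here (none of its changes turn any other segment into u), so the proto-segment is *u.
Position 3: Irvasic has k, Tosiman has g. Irvasic preserves k here (none of its changes turn any other segment into k), so the proto-segment is *k.
Position 6: Irvasic has a, Tosiman has o. Irvasic preserves a here (none of its changes turn any other segment into a), so the proto-segment is *a.
Continuing position by position gives *kukiga; check it forward:
Irvasic: *kukiga
  kukiga (rule 1 does not apply)
  kukiga → kokiga   [vowel merger]
  kokiga → kokega   [vowel merger]
  giving Irvasic kokega.
Tosiman: start from *kukiga.
  rule 1 (vowel merger): kukiga → kukigo
  rule 2 (intervocalic voicing): kukigo → kugigo
  rule 3: no change — kugigo
  ⇒ Tosiman kugigo
No other proto-form is consistent with every reflex, so the reconstruction is *kukiga.

*kukiga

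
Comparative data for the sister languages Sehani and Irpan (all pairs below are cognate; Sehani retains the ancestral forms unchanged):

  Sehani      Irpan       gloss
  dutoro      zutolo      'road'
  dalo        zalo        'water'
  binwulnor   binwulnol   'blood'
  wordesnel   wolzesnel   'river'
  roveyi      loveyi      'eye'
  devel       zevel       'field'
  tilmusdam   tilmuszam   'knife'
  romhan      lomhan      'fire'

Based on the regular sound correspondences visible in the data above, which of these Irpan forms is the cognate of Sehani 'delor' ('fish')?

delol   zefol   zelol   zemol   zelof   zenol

devel ~ zevel — Sehani d corresponds to Irpan z word-initially before a front vowel.
binwulnor ~ binwulnol — Sehani r corresponds to Irpan l word-finally.
Applying these to Sehani 'delor':
  delor → zelor   (d→z word-initially before a front vowel)
  zelor → zelol   (r→l word-finally)
So the Irpan cognate is 'zelol'.

zelol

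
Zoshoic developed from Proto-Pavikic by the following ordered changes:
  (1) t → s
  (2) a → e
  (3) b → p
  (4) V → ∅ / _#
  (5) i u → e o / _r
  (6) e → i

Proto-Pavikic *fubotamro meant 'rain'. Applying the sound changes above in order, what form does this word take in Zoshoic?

Zoshoic: *fubotamro > fubosamro > fubosemro > fuposemro > fuposemr > fuposimr  (by unconditioned shift, vowel merger, unconditioned shift, apocope, vowel merger)

fuposimr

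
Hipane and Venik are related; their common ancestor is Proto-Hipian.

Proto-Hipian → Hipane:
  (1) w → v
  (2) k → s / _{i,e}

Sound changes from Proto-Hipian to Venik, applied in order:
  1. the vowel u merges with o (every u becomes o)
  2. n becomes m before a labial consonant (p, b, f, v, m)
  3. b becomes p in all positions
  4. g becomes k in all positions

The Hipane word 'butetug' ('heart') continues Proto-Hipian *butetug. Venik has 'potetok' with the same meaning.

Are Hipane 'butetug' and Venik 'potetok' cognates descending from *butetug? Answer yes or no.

Derive the expected Venik reflex of *butetug:
Venik: *butetug
  butetug → botetog   [vowel merger]
  botetog (rule 2 does not apply)
  botetog → potetog   [unconditioned shift]
  potetog → potetok   [unconditioned shift]
  giving Venik potetok.
Venik 'potetok' matches the regular reflex exactly, so the pair is cognate.

yes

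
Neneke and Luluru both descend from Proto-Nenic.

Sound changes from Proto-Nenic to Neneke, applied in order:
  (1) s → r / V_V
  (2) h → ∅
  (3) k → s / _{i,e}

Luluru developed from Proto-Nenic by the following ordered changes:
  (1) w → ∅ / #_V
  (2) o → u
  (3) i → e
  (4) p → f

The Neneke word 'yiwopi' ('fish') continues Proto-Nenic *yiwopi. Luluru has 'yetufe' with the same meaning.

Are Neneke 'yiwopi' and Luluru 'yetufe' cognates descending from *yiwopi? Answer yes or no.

no

Derive the expected Luluru reflex of *yiwopi:
Luluru: *yiwopi > yiwupi > yewupe > yewufe  (by vowel merger, vowel merger, unconditioned shift)
The regular Luluru reflex would be 'yewufe', but the attested form is 'yetufe'. The correspondence is irregular, so they are not cognates (the Luluru form has a different source).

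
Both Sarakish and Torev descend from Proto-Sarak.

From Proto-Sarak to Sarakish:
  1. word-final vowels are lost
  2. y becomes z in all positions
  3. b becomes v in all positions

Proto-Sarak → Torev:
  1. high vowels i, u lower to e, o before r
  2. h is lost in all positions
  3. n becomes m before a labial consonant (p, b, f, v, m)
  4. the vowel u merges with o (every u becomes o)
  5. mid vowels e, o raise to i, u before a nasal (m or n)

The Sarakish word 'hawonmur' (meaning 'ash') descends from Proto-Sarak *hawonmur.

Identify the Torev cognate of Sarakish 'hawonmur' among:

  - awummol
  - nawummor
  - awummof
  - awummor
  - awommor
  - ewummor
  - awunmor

Torev: *hawonmur
  hawonmur → hawonmor   [pre-rhotic lowering]
  hawonmor → awonmor   [h-loss]
  awonmor → awommor   [nasal place assimilation]
  awommor (rule 4 does not apply)
  awommor → awummor   [pre-nasal raising]
  giving Torev awummor.
Only 'awummor' matches the regular Torev development of *hawonmur.

awummor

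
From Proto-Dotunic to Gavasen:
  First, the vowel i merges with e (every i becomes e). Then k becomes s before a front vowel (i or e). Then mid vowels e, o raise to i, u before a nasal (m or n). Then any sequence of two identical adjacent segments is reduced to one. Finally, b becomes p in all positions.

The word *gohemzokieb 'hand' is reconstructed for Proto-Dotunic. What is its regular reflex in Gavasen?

Gavasen: *gohemzokieb > gohemzokeeb > gohemzoseeb > gohimzoseeb > gohimzoseb > gohimzosep  (by vowel merger, palatalisation, pre-nasal raising, degemination, unconditioned shift)

gohimzosep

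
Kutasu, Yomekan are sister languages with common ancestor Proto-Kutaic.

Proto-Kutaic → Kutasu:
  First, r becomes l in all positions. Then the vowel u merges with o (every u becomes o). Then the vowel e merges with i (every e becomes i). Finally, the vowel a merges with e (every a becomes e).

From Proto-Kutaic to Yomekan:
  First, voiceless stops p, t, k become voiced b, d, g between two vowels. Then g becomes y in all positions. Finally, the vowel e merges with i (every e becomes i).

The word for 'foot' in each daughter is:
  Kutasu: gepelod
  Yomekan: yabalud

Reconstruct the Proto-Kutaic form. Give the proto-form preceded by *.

*gapalud

Position 2: Kutasu has e, Yomekan has a. Yomekan preserves a here (none of its changes turn any other segment into a), so the proto-segment is *a.
Position 4: Kutasu has e, Yomekan has a. Yomekan preserves a here (none of its changes turn any other segment into a), so the proto-segment is *a.
Position 3: Kutasu has p, Yomekan has b. Kutasu preserves p here (none of its changes turn any other segment into p), so the proto-segment is *p.
This points to *gapalud. Verify forward in each daughter:
Kutasu: start from *gapalud.
  rule 1: no change — gapalud
  rule 2 (vowel merger): gapalud → gapalod
  rule 3: no change — gapalod
  rule 4 (vowel merger): gapalod → gepelod
  ⇒ Kutasu gepelod
Yomekan: *gapalud > gabalud > yabalud  (by intervocalic voicing, unconditioned shift)
Only *gapalud yields all of Kutasu gepelod, Yomekan yabalud.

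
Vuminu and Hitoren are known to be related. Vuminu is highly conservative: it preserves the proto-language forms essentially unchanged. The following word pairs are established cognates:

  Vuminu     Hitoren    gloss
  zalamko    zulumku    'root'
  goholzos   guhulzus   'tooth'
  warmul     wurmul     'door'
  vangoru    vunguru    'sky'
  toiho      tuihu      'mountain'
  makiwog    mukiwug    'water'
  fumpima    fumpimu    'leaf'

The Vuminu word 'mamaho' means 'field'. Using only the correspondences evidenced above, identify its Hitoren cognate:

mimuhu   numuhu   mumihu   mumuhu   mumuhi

mumuhu

zalamko ~ zulumku — Vuminu a corresponds to Hitoren u after a consonant, before a nasal.
zalamko ~ zulumku, makiwog ~ mukiwug — Vuminu a corresponds to Hitoren u after a consonant, before a consonant other than r, m, n, p, b, f, v.
zalamko ~ zulumku, toiho ~ tuihu — Vuminu o corresponds to Hitoren u word-finally.
Applying these to Vuminu 'mamaho':
  mamaho → mumaho   (a→u after a consonant, before a nasal)
  mumaho → mumuho   (a→u after a consonant, before a consonant other than r, m, n, p, b, f, v)
  mumuho → mumuhu   (o→u word-finally)
So the Hitoren cognate is 'mumuhu'.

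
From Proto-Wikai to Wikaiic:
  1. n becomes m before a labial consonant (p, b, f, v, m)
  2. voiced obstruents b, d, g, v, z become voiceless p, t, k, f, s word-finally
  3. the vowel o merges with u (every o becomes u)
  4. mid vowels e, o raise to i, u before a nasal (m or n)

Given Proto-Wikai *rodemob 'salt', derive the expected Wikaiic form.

rudimup

Wikaiic: *rodemob
  rodemob (rule 1 does not apply)
  rodemob → rodemop   [final devoicing]
  rodemop → rudemup   [vowel merger]
  rudemup → rudimup   [pre-nasal raising]
  giving Wikaiic rudimup.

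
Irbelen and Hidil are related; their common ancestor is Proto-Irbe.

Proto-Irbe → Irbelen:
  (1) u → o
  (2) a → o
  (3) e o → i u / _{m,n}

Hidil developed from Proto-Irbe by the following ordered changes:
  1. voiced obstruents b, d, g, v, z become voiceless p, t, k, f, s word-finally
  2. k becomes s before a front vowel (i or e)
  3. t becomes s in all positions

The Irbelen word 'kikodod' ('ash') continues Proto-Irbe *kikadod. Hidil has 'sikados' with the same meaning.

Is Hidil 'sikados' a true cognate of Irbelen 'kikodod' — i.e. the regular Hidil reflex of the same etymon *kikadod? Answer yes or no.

yes

Derive the expected Hidil reflex of *kikadod:
Hidil: start from *kikadod.
  rule 1 (final devoicing): kikadod → kikadot
  rule 2 (palatalisation): kikadot → sikadot
  rule 3 (unconditioned shift): sikadot → sikados
  ⇒ Hidil sikados
Hidil 'sikados' matches the regular reflex exactly, so the pair is cognate.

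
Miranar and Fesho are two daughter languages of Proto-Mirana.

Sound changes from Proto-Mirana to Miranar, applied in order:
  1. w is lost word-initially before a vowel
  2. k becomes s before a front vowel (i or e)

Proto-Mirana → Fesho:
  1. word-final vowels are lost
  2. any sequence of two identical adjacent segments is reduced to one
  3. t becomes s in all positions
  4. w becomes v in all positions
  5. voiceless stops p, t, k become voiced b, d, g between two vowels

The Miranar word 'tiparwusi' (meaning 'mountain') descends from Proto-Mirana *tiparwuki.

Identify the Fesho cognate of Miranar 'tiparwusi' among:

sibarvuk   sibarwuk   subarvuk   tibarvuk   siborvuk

Fesho: start from *tiparwuki.
  rule 1 (apocope): tiparwuki → tiparwuk
  rule 2: no change — tiparwuk
  rule 3 (unconditioned shift): tiparwuk → siparwuk
  rule 4 (unconditioned shift): siparwuk → siparvuk
  rule 5 (intervocalic voicing): siparvuk → sibarvuk
  ⇒ Fesho sibarvuk
Among the options, 'sibarvuk' alone shows every Fesho change applied in order.

sibarvuk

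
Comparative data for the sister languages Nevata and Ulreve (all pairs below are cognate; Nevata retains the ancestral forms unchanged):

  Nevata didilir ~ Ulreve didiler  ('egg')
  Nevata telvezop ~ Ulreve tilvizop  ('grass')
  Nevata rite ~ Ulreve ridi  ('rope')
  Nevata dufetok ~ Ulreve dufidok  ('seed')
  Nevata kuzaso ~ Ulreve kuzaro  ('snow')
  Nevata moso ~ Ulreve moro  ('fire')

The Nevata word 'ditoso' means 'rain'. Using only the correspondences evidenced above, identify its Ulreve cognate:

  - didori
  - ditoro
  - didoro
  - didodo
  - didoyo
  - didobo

dufetok ~ dufidok — Nevata t corresponds to Ulreve d between vowels (before a back vowel).
kuzaso ~ kuzaro, moso ~ moro — Nevata s corresponds to Ulreve r between vowels (before a back vowel).
Applying these to Nevata 'ditoso':
  ditoso → didoso   (t→d between vowels (before a back vowel))
  didoso → didoro   (s→r between vowels (before a back vowel))
So the Ulreve cognate is 'didoro'.

didoro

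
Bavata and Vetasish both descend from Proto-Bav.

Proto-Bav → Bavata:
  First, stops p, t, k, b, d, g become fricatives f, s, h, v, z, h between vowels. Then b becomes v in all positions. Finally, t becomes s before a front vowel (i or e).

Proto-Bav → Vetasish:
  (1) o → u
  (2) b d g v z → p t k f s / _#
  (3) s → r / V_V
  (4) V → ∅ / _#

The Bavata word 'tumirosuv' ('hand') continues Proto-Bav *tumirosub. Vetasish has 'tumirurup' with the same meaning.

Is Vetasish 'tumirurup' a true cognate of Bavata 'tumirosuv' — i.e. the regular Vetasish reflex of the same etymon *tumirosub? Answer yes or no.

Derive the expected Vetasish reflex of *tumirosub:
Vetasish: *tumirosub > tumirusub > tumirusup > tumirurup  (by vowel merger, final devoicing, rhotacism)
Vetasish 'tumirurup' matches the regular reflex exactly, so the pair is cognate.

yes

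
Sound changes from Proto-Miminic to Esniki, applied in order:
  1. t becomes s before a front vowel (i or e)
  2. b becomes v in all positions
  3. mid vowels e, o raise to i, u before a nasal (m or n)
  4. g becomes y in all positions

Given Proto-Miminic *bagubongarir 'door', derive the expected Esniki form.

vayuvunyarir

Esniki: start from *bagubongarir.
  rule 1: no change — bagubongarir
  rule 2 (unconditioned shift): bagubongarir → vaguvongarir
  rule 3 (pre-nasal raising): vaguvongarir → vaguvungarir
  rule 4 (unconditioned shift): vaguvungarir → vayuvunyarir
  ⇒ Esniki vayuvunyarir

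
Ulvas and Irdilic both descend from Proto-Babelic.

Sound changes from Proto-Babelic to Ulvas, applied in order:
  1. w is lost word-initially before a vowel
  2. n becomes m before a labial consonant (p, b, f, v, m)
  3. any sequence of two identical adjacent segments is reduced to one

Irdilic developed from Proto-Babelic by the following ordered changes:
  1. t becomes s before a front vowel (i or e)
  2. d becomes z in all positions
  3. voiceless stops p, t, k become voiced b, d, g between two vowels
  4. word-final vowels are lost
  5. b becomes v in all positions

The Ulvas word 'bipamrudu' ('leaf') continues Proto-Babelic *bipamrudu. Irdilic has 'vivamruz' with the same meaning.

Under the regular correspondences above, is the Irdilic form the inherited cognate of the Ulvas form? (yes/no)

Derive the expected Irdilic reflex of *bipamrudu:
Irdilic: start from *bipamrudu.
  rule 1: no change — bipamrudu
  rule 2 (unconditioned shift): bipamrudu → bipamruzu
  rule 3 (intervocalic voicing): bipamruzu → bibamruzu
  rule 4 (apocope): bibamruzu → bibamruz
  rule 5 (unconditioned shift): bibamruz → vivamruz
  ⇒ Irdilic vivamruz
Irdilic 'vivamruz' matches the regular reflex exactly, so the pair is cognate.

yes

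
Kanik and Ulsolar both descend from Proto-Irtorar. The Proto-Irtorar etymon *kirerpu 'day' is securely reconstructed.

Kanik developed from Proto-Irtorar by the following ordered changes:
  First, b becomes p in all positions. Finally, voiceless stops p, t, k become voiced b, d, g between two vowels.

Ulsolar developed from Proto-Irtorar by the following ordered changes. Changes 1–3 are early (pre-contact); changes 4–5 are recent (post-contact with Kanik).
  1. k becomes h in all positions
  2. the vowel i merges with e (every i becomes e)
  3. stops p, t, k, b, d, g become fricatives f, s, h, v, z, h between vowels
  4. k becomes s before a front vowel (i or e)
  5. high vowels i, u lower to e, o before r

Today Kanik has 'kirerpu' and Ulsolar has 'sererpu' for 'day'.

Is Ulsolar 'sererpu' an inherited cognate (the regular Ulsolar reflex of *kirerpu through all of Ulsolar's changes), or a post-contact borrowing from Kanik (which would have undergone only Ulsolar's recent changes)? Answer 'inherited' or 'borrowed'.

borrowed

If inherited, *kirerpu would pass through all of Ulsolar's changes:
Ulsolar: *kirerpu
  kirerpu → hirerpu   [unconditioned shift]
  hirerpu → hererpu   [vowel merger]
  hererpu (rule 3 does not apply)
  hererpu (rule 4 does not apply)
  hererpu (rule 5 does not apply)
  giving Ulsolar hererpu.
If borrowed from Kanik 'kirerpu' after the early changes, it would undergo only the recent ones:
  rule 4 (palatalisation): kirerpu → sirerpu
  rule 5 (pre-rhotic lowering): sirerpu → sererpu
  ⇒ as a loan: sererpu
Ulsolar 'sererpu' matches the loan outcome 'sererpu', not the inherited 'hererpu' — it skipped the early Ulsolar changes, so it was borrowed from Kanik.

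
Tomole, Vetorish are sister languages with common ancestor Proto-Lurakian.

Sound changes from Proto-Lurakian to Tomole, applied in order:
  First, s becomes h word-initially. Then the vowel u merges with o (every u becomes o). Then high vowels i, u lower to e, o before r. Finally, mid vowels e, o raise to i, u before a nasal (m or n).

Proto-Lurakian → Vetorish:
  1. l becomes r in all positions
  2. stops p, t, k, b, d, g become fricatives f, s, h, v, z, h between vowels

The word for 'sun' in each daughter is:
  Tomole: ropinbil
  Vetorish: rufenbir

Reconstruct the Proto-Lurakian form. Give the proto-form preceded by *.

Position 3: Tomole has p, Vetorish has f. Tomole preserves p here (none of its changes turn any other segment into p), so the proto-segment is *p.
Position 2: Tomole has o, Vetorish has u. Vetorish preserves u here (none of its changes turn any other segment into u), so the proto-segment is *u.
Position 4: Tomole has i, Vetorish has e. Vetorish preserves e here (none of its changes turn any other segment into e), so the proto-segment is *e.
This points to *rupenbil. Verify forward in each daughter:
Tomole: *rupenbil > ropenbil > ropinbil  (by vowel merger, pre-nasal raising)
Vetorish: *rupenbil > rupenbir > rufenbir  (by unconditioned shift, intervocalic lenition)
Only *rupenbil yields all of Tomole ropinbil, Vetorish rufenbir.

*rupenbil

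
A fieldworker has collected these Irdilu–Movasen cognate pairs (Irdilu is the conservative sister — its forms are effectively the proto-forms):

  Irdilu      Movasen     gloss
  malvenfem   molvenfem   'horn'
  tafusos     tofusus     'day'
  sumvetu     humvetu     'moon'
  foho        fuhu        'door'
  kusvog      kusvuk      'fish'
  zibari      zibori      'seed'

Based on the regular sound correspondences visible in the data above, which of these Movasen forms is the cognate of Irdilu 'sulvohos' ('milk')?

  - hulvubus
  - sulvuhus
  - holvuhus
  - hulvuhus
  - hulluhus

sumvetu ~ humvetu — Irdilu s corresponds to Movasen h word-initially before a back vowel.
tafusos ~ tofusus, foho ~ fuhu — Irdilu o corresponds to Movasen u after a consonant, before a consonant other than r, m, n, p, b, f, v.
Applying these to Irdilu 'sulvohos':
  sulvohos → hulvohos   (s→h word-initially before a back vowel)
  hulvohos → hulvuhos   (o→u after a consonant, before a consonant other than r, m, n, p, b, f, v)
  hulvuhos → hulvuhus   (o→u after a consonant, before a consonant other than r, m, n, p, b, f, v)
So the Movasen cognate is 'hulvuhus'.

hulvuhus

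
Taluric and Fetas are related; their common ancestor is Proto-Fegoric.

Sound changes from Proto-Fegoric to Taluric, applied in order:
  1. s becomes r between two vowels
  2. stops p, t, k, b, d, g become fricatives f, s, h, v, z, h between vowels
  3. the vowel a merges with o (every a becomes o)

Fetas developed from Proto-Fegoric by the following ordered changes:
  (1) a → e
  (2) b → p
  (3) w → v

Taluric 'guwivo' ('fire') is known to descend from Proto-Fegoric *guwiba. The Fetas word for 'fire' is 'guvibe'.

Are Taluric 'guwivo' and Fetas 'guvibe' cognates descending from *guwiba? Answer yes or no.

no

Derive the expected Fetas reflex of *guwiba:
Fetas: start from *guwiba.
  rule 1 (vowel merger): guwiba → guwibe
  rule 2 (unconditioned shift): guwibe → guwipe
  rule 3 (unconditioned shift): guwipe → guvipe
  ⇒ Fetas guvipe
The regular Fetas reflex would be 'guvipe', but the attested form is 'guvibe'. The correspondence is irregular, so they are not cognates (the Fetas form has a different source).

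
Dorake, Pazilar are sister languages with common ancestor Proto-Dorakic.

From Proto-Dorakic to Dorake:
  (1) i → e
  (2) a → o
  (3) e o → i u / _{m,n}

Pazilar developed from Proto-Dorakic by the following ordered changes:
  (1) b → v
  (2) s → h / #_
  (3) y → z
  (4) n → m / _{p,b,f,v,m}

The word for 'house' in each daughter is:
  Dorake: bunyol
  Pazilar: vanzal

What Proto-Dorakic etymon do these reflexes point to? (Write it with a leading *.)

*banyal

Position 1: Dorake has b, Pazilar has v. Dorake preserves b here (none of its changes turn any other segment into b), so the proto-segment is *b.
Position 2: Dorake has u, Pazilar has a. Pazilar preserves a here (none of its changes turn any other segment into a), so the proto-segment is *a.
Position 4: Dorake has y, Pazilar has z. Dorake preserves y here (none of its changes turn any other segment into y), so the proto-segment is *y.
Continuing position by position gives *banyal; check it forward:
Dorake: *banyal
  banyal (rule 1 does not apply)
  banyal → bonyol   [vowel merger]
  bonyol → bunyol   [pre-nasal raising]
  giving Dorake bunyol.
Pazilar: start from *banyal.
  rule 1 (unconditioned shift): banyal → vanyal
  rule 2: no change — vanyal
  rule 3 (unconditioned shift): vanyal → vanzal
  rule 4: no change — vanzal
  ⇒ Pazilar vanzal
No other proto-form is consistent with every reflex, so the reconstruction is *banyal.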